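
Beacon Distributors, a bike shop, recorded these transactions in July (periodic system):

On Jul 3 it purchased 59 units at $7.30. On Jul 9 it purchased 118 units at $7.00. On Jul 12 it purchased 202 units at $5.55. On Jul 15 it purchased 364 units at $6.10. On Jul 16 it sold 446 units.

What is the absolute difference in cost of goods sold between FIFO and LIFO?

FIFO COGS: 59 @ $7.30 + 118 @ $7.00 + 202 @ $5.55 + 67 @ $6.10 = $2,786.50
LIFO COGS: 364 @ $6.10 + 82 @ $5.55 = $2,675.50
Difference = |$2,786.50 − $2,675.50| = $111.00

$111.00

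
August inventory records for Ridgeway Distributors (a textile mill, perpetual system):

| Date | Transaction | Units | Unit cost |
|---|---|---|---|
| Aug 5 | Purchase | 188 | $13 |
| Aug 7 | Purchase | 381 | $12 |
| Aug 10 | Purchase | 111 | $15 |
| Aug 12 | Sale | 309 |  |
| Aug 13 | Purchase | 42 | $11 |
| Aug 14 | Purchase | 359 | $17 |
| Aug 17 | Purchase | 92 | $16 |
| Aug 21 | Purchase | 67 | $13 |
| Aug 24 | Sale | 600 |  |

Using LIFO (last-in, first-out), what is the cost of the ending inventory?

Ending inventory = $4,160

Aug 12, 309 sold [LIFO — newest first]: 111 @ $15 + 198 @ $12 = $4,041
Aug 24, 600 sold [LIFO — newest first]: 67 @ $13 + 92 @ $16 + 359 @ $17 + 42 @ $11 + 40 @ $12 = $9,388
Total COGS = $4,041 + $9,388 = $13,429
Ending inventory: 188 @ $13 + 143 @ $12 = $4,160
Check: goods available $17,589 = COGS $13,429 + ending $4,160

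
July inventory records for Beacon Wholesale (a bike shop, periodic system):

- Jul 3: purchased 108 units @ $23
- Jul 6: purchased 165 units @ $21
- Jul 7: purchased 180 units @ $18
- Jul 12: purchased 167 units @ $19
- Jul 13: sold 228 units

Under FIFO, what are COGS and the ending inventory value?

COGS = $5,004; ending inventory = $7,358

Jul 13, 228 sold [FIFO — oldest first]: 108 @ $23 + 120 @ $21 = $5,004
Ending inventory: 45 @ $21 + 180 @ $18 + 167 @ $19 = $7,358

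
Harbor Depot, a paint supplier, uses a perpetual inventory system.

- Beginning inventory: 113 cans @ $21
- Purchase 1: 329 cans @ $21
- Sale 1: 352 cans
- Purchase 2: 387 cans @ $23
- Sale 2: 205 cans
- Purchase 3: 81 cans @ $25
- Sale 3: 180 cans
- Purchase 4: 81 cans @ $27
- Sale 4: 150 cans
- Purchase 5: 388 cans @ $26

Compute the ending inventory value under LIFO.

Ending inventory = $12,300

Sale 1 (352) [LIFO — newest first]: 329 @ $21 + 23 @ $21 = $7,392
Sale 2 (205) [LIFO — newest first]: 205 @ $23 = $4,715
Sale 3 (180) [LIFO — newest first]: 81 @ $25 + 99 @ $23 = $4,302
Sale 4 (150) [LIFO — newest first]: 81 @ $27 + 69 @ $23 = $3,774
Total COGS = $7,392 + $4,715 + $4,302 + $3,774 = $20,183
Ending inventory: 90 @ $21 + 14 @ $23 + 388 @ $26 = $12,300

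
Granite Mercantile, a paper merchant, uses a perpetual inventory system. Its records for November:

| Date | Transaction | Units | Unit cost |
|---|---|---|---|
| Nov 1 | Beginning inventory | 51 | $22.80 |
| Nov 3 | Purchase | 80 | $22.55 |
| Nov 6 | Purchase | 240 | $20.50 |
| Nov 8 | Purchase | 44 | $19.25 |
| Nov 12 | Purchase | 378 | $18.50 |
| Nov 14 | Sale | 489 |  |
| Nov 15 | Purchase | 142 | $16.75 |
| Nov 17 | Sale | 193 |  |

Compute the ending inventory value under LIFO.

Ending inventory = $5,467.80

Nov 14, 489 sold [LIFO — newest first]: 378 @ $18.50 + 44 @ $19.25 + 67 @ $20.50 = $9,213.50
Nov 17, 193 sold [LIFO — newest first]: 142 @ $16.75 + 51 @ $20.50 = $3,424.00
Total COGS = $9,213.50 + $3,424.00 = $12,637.50
Ending inventory: 51 @ $22.80 + 80 @ $22.55 + 122 @ $20.50 = $5,467.80
Check: goods available $18,105.30 = COGS $12,637.50 + ending $5,467.80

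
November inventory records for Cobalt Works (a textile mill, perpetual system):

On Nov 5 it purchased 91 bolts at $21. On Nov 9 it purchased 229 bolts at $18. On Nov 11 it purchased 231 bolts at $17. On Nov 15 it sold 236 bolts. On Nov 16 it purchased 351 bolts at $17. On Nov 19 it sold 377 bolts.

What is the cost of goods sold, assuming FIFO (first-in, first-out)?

COGS = $11,014

Nov 15, 236 sold [FIFO — oldest first]: 91 @ $21 + 145 @ $18 = $4,521
Nov 19, 377 sold [FIFO — oldest first]: 84 @ $18 + 231 @ $17 + 62 @ $17 = $6,493
Total COGS = $4,521 + $6,493 = $11,014
Ending inventory: 289 @ $17 = $4,913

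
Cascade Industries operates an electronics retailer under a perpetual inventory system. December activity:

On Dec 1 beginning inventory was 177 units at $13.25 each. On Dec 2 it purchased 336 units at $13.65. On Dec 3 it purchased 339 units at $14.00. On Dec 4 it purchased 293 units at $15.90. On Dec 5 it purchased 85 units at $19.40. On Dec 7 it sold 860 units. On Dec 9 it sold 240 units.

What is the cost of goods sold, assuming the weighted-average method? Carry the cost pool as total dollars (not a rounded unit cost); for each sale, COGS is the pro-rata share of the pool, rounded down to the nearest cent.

After Dec 1: 177 on hand, pool $2,345.25 (≈ $13.2500 each)
After Dec 2: 513 on hand, pool $6,931.65 (≈ $13.5120 each)
After Dec 3: 852 on hand, pool $11,677.65 (≈ $13.7062 each)
After Dec 4: 1145 on hand, pool $16,336.35 (≈ $14.2676 each)
After Dec 5: 1230 on hand, pool $17,985.35 (≈ $14.6222 each)
Dec 7, sell 860: 860/1230 × $17,985.35 → $12,575.12
Dec 9, sell 240: 240/370 × $5,410.23 → $3,509.33
Total COGS = $12,575.12 + $3,509.33 = $16,084.45
Ending inventory (cost pool remaining) = $1,900.90
Check: goods available $17,985.35 = COGS $16,084.45 + ending $1,900.90

COGS = $16,084.45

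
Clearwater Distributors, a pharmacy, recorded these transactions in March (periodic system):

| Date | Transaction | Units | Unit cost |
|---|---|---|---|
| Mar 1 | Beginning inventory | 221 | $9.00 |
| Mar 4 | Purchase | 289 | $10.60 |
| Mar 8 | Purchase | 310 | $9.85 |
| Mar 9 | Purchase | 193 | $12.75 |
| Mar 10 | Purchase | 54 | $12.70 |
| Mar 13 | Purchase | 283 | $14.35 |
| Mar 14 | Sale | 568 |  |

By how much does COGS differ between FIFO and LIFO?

$1,958.20

FIFO COGS: 221 @ $9.00 + 289 @ $10.60 + 58 @ $9.85 = $5,623.70
LIFO COGS: 283 @ $14.35 + 54 @ $12.70 + 193 @ $12.75 + 38 @ $9.85 = $7,581.90
Difference = |$5,623.70 − $7,581.90| = $1,958.20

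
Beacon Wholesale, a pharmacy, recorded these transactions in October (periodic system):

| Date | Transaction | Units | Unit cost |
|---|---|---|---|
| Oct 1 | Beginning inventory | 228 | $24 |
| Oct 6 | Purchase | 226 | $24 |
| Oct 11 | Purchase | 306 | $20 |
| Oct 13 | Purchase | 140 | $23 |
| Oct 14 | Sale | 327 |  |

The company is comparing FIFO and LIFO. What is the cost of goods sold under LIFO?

FIFO COGS: 228 @ $24 + 99 @ $24 = $7,848
LIFO COGS: 140 @ $23 + 187 @ $20 = $6,960

COGS = $6,960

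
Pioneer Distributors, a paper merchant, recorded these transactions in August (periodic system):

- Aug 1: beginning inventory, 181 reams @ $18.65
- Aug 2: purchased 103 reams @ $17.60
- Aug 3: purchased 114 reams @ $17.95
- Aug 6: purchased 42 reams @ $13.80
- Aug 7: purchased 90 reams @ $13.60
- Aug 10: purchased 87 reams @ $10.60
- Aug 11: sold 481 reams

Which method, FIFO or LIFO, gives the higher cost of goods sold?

FIFO COGS: 181 @ $18.65 + 103 @ $17.60 + 114 @ $17.95 + 42 @ $13.80 + 41 @ $13.60 = $8,371.95
LIFO COGS: 87 @ $10.60 + 90 @ $13.60 + 42 @ $13.80 + 114 @ $17.95 + 103 @ $17.60 + 45 @ $18.65 = $7,424.15

FIFO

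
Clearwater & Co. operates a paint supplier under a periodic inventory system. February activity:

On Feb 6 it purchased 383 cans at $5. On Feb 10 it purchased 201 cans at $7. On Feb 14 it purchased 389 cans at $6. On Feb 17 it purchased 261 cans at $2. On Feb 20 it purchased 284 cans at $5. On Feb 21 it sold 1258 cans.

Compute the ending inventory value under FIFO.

Ending inventory = $1,300

Feb 21, 1258 sold [FIFO — oldest first]: 383 @ $5 + 201 @ $7 + 389 @ $6 + 261 @ $2 + 24 @ $5 = $6,298
Ending inventory: 260 @ $5 = $1,300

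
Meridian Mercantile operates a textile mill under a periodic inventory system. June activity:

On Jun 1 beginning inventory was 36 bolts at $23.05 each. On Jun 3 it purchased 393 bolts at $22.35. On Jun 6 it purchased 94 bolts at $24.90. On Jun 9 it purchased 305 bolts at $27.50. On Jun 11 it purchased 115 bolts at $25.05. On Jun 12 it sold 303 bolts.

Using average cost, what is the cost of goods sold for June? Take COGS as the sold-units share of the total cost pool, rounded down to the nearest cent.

COGS = $7,461.64

Jun 12, sell 303: 303/943 × $23,222.20 → $7,461.64
Ending inventory (cost pool remaining) = $15,760.56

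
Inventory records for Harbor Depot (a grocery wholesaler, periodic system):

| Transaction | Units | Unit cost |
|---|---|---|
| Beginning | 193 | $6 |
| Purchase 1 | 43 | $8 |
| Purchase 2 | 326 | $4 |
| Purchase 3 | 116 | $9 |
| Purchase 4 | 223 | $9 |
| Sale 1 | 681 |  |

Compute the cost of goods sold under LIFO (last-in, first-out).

COGS = $4,483

Sale 1 (681) [LIFO — newest first]: 223 @ $9 + 116 @ $9 + 326 @ $4 + 16 @ $8 = $4,483
Ending inventory: 193 @ $6 + 27 @ $8 = $1,374
Check: goods available $5,857 = COGS $4,483 + ending $1,374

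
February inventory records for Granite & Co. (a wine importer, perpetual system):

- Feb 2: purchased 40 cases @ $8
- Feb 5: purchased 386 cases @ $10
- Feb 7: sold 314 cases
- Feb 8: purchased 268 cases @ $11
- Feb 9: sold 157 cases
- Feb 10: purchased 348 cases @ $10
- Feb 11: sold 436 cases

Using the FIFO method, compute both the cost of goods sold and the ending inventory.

Feb 7, 314 sold [FIFO — oldest first]: 40 @ $8 + 274 @ $10 = $3,060
Feb 9, 157 sold [FIFO — oldest first]: 112 @ $10 + 45 @ $11 = $1,615
Feb 11, 436 sold [FIFO — oldest first]: 223 @ $11 + 213 @ $10 = $4,583
Total COGS = $3,060 + $1,615 + $4,583 = $9,258
Ending inventory: 135 @ $10 = $1,350

COGS = $9,258; ending inventory = $1,350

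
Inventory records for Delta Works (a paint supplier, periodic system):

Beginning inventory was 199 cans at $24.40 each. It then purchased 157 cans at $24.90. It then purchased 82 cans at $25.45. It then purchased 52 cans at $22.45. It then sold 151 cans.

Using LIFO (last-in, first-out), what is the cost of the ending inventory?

Ending inventory = $8,341.60

Sale 1 (151) [LIFO — newest first]: 52 @ $22.45 + 82 @ $25.45 + 17 @ $24.90 = $3,677.60
Ending inventory: 199 @ $24.40 + 140 @ $24.90 = $8,341.60
Check: goods available $12,019.20 = COGS $3,677.60 + ending $8,341.60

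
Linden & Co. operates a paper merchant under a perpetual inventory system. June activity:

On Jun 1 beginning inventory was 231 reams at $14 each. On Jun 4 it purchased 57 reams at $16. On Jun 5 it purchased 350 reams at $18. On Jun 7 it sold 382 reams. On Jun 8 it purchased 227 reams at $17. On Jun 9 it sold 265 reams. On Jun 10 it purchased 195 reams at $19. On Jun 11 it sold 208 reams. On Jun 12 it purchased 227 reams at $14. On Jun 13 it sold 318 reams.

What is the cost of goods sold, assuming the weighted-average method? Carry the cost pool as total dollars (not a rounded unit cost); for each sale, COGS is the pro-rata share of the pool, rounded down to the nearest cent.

After Jun 1: 231 on hand, pool $3,234.00 (≈ $14.0000 each)
After Jun 4: 288 on hand, pool $4,146.00 (≈ $14.3958 each)
After Jun 5: 638 on hand, pool $10,446.00 (≈ $16.3730 each)
Jun 7, sell 382: 382/638 × $10,446.00 → $6,254.50
After Jun 8: 483 on hand, pool $8,050.50 (≈ $16.6677 each)
Jun 9, sell 265: 265/483 × $8,050.50 → $4,416.94
After Jun 10: 413 on hand, pool $7,338.56 (≈ $17.7689 each)
Jun 11, sell 208: 208/413 × $7,338.56 → $3,695.93
After Jun 12: 432 on hand, pool $6,820.63 (≈ $15.7885 each)
Jun 13, sell 318: 318/432 × $6,820.63 → $5,020.74
Total COGS = $6,254.50 + $4,416.94 + $3,695.93 + $5,020.74 = $19,388.11
Ending inventory (cost pool remaining) = $1,799.89
Check: goods available $21,188.00 = COGS $19,388.11 + ending $1,799.89

COGS = $19,388.11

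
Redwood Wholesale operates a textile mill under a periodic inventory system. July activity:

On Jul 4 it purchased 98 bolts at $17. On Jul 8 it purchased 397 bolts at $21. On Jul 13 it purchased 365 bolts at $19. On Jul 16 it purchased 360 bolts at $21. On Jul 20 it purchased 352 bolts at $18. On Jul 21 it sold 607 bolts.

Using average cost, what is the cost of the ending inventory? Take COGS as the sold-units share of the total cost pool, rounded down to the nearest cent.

Ending inventory = $18,928.00

Jul 21, sell 607: 607/1572 × $30,834.00 → $11,906.00
Ending inventory (cost pool remaining) = $18,928.00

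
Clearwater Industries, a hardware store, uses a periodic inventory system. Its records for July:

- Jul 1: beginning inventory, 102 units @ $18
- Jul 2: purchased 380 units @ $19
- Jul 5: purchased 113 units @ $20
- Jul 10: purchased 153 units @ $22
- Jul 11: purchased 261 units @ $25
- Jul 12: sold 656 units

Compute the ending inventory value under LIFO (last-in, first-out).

Jul 12, 656 sold [LIFO — newest first]: 261 @ $25 + 153 @ $22 + 113 @ $20 + 129 @ $19 = $14,602
Ending inventory: 102 @ $18 + 251 @ $19 = $6,605
Check: goods available $21,207 = COGS $14,602 + ending $6,605

Ending inventory = $6,605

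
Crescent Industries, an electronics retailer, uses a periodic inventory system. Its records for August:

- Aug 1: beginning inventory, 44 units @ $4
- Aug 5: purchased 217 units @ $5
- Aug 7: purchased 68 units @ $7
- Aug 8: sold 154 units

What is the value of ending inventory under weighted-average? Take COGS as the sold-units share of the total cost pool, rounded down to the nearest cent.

Aug 8, sell 154: 154/329 × $1,737.00 → $813.06
Ending inventory (cost pool remaining) = $923.94

Ending inventory = $923.94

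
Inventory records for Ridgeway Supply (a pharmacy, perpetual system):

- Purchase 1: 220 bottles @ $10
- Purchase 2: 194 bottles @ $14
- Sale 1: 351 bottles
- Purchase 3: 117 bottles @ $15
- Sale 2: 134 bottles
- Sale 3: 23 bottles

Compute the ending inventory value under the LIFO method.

Ending inventory = $230

Sale 1 (351) [LIFO — newest first]: 194 @ $14 + 157 @ $10 = $4,286
Sale 2 (134) [LIFO — newest first]: 117 @ $15 + 17 @ $10 = $1,925
Sale 3 (23) [LIFO — newest first]: 23 @ $10 = $230
Total COGS = $4,286 + $1,925 + $230 = $6,441
Ending inventory: 23 @ $10 = $230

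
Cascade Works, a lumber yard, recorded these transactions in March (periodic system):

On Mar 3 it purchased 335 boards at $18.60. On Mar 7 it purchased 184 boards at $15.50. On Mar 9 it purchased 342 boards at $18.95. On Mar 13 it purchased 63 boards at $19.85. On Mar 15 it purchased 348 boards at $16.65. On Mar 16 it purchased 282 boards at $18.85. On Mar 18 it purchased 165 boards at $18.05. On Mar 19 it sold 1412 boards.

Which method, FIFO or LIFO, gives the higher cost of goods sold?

FIFO COGS: 335 @ $18.60 + 184 @ $15.50 + 342 @ $18.95 + 63 @ $19.85 + 348 @ $16.65 + 140 @ $18.85 = $25,247.65
LIFO COGS: 165 @ $18.05 + 282 @ $18.85 + 348 @ $16.65 + 63 @ $19.85 + 342 @ $18.95 + 184 @ $15.50 + 28 @ $18.60 = $25,192.40

FIFO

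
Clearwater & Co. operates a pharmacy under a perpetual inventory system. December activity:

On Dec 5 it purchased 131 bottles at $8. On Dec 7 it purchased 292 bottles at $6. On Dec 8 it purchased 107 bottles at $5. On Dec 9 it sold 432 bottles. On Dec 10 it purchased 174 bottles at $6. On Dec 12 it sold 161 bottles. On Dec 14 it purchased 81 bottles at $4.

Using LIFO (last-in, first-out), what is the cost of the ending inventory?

Ending inventory = $1,186

Dec 9, 432 sold [LIFO — newest first]: 107 @ $5 + 292 @ $6 + 33 @ $8 = $2,551
Dec 12, 161 sold [LIFO — newest first]: 161 @ $6 = $966
Total COGS = $2,551 + $966 = $3,517
Ending inventory: 98 @ $8 + 13 @ $6 + 81 @ $4 = $1,186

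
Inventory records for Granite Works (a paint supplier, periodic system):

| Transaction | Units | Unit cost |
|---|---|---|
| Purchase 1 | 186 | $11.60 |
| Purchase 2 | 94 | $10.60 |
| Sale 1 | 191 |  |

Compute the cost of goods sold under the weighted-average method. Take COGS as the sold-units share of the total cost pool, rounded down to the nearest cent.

COGS = $2,151.47

Sale 1, sell 191: 191/280 × $3,154.00 → $2,151.47
Ending inventory (cost pool remaining) = $1,002.53
Check: goods available $3,154.00 = COGS $2,151.47 + ending $1,002.53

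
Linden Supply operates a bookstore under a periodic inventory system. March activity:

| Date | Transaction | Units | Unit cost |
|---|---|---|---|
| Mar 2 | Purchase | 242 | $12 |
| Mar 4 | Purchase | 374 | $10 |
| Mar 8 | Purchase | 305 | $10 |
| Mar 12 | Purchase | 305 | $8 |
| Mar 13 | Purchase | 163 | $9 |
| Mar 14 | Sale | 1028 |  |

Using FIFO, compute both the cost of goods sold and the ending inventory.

Mar 14, 1028 sold [FIFO — oldest first]: 242 @ $12 + 374 @ $10 + 305 @ $10 + 107 @ $8 = $10,550
Ending inventory: 198 @ $8 + 163 @ $9 = $3,051

COGS = $10,550; ending inventory = $3,051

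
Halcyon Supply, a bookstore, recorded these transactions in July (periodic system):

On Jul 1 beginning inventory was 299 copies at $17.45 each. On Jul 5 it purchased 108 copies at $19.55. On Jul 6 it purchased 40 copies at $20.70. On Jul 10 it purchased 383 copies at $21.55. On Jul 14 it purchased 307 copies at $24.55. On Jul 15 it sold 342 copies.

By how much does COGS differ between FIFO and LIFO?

FIFO COGS: 299 @ $17.45 + 43 @ $19.55 = $6,058.20
LIFO COGS: 307 @ $24.55 + 35 @ $21.55 = $8,291.10
Difference = |$6,058.20 − $8,291.10| = $2,232.90

$2,232.90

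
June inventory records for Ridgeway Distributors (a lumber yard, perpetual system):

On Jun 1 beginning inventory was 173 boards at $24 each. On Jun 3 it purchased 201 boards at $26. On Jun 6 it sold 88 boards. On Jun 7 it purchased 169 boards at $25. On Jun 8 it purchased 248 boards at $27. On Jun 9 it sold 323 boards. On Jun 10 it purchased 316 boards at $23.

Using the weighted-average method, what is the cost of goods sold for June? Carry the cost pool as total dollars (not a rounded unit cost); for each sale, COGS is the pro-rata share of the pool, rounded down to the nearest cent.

COGS = $10,519.31

After Jun 1: 173 on hand, pool $4,152.00 (≈ $24.0000 each)
After Jun 3: 374 on hand, pool $9,378.00 (≈ $25.0749 each)
Jun 6, sell 88: 88/374 × $9,378.00 → $2,206.58
After Jun 7: 455 on hand, pool $11,396.42 (≈ $25.0471 each)
After Jun 8: 703 on hand, pool $18,092.42 (≈ $25.7360 each)
Jun 9, sell 323: 323/703 × $18,092.42 → $8,312.73
After Jun 10: 696 on hand, pool $17,047.69 (≈ $24.4938 each)
Total COGS = $2,206.58 + $8,312.73 = $10,519.31
Ending inventory (cost pool remaining) = $17,047.69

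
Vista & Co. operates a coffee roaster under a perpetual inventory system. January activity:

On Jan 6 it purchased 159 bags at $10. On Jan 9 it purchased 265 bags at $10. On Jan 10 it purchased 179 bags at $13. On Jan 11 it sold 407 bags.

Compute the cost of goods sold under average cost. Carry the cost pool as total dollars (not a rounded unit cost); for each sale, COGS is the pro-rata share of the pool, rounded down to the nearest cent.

COGS = $4,432.45

After Jan 6: 159 on hand, pool $1,590.00 (≈ $10.0000 each)
After Jan 9: 424 on hand, pool $4,240.00 (≈ $10.0000 each)
After Jan 10: 603 on hand, pool $6,567.00 (≈ $10.8905 each)
Jan 11, sell 407: 407/603 × $6,567.00 → $4,432.45
Ending inventory (cost pool remaining) = $2,134.55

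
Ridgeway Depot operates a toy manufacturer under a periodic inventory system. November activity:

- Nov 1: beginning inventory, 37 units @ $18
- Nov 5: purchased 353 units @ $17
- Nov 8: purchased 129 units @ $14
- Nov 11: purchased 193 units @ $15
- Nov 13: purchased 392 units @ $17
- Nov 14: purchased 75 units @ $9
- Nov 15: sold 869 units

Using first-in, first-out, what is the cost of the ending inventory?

Nov 15, 869 sold [FIFO — oldest first]: 37 @ $18 + 353 @ $17 + 129 @ $14 + 193 @ $15 + 157 @ $17 = $14,037
Ending inventory: 235 @ $17 + 75 @ $9 = $4,670
Check: goods available $18,707 = COGS $14,037 + ending $4,670

Ending inventory = $4,670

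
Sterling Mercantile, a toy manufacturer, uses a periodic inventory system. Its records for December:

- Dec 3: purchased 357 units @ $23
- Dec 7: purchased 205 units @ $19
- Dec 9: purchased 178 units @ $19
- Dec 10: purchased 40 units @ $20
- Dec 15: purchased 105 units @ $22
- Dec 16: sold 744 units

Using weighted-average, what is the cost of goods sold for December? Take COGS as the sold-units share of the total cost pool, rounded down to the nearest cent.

Dec 16, sell 744: 744/885 × $18,598.00 → $15,634.92
Ending inventory (cost pool remaining) = $2,963.08

COGS = $15,634.92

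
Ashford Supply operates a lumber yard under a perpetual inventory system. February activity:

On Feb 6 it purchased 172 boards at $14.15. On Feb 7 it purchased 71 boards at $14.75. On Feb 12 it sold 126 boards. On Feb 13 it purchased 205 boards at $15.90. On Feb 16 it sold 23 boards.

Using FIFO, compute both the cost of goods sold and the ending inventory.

COGS = $2,108.35; ending inventory = $4,632.20

Feb 12, 126 sold [FIFO — oldest first]: 126 @ $14.15 = $1,782.90
Feb 16, 23 sold [FIFO — oldest first]: 23 @ $14.15 = $325.45
Total COGS = $1,782.90 + $325.45 = $2,108.35
Ending inventory: 23 @ $14.15 + 71 @ $14.75 + 205 @ $15.90 = $4,632.20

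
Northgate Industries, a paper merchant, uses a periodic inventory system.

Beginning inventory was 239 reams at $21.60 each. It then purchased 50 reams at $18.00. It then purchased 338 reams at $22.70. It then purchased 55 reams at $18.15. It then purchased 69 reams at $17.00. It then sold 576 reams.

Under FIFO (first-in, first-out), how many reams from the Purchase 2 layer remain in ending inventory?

51

Sale 1 (576) [FIFO — oldest first]: 239 @ $21.60 + 50 @ $18.00 + 287 @ $22.70 = $12,577.30
Ending inventory: 51 @ $22.70 + 55 @ $18.15 + 69 @ $17.00 = $3,328.95
Check: goods available $15,906.25 = COGS $12,577.30 + ending $3,328.95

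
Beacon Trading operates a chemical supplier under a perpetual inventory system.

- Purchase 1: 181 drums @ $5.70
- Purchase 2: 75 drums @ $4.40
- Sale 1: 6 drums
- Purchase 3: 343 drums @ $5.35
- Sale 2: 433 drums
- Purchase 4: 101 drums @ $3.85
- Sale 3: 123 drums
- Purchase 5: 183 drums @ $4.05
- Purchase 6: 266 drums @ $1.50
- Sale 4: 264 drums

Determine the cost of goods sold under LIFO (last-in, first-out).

Sale 1 (6) [LIFO — newest first]: 6 @ $4.40 = $26.40
Sale 2 (433) [LIFO — newest first]: 343 @ $5.35 + 69 @ $4.40 + 21 @ $5.70 = $2,258.35
Sale 3 (123) [LIFO — newest first]: 101 @ $3.85 + 22 @ $5.70 = $514.25
Sale 4 (264) [LIFO — newest first]: 264 @ $1.50 = $396.00
Total COGS = $26.40 + $2,258.35 + $514.25 + $396.00 = $3,195.00
Ending inventory: 138 @ $5.70 + 183 @ $4.05 + 2 @ $1.50 = $1,530.75
Check: goods available $4,725.75 = COGS $3,195.00 + ending $1,530.75

COGS = $3,195.00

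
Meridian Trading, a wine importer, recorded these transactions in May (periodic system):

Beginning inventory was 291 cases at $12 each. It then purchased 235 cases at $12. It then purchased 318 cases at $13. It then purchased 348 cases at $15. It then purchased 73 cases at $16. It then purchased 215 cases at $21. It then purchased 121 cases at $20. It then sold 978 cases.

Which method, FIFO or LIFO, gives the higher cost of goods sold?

FIFO COGS: 291 @ $12 + 235 @ $12 + 318 @ $13 + 134 @ $15 = $12,456
LIFO COGS: 121 @ $20 + 215 @ $21 + 73 @ $16 + 348 @ $15 + 221 @ $13 = $16,196

LIFO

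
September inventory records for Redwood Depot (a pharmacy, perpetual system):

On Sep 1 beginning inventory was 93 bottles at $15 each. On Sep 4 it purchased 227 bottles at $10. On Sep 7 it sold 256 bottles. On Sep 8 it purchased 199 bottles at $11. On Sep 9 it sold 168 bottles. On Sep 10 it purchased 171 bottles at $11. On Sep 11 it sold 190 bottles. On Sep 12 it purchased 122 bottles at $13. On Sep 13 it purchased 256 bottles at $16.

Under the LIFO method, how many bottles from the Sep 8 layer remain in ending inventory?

Sep 7, 256 sold [LIFO — newest first]: 227 @ $10 + 29 @ $15 = $2,705
Sep 9, 168 sold [LIFO — newest first]: 168 @ $11 = $1,848
Sep 11, 190 sold [LIFO — newest first]: 171 @ $11 + 19 @ $11 = $2,090
Total COGS = $2,705 + $1,848 + $2,090 = $6,643
Ending inventory: 64 @ $15 + 12 @ $11 + 122 @ $13 + 256 @ $16 = $6,774

12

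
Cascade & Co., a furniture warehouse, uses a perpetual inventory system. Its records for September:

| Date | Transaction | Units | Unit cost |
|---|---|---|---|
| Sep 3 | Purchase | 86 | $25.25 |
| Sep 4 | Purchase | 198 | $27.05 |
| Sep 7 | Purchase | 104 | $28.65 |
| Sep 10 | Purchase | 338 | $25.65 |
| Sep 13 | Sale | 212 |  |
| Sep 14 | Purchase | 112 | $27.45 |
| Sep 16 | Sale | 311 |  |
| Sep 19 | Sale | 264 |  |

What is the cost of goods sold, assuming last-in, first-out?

Sep 13, 212 sold [LIFO — newest first]: 212 @ $25.65 = $5,437.80
Sep 16, 311 sold [LIFO — newest first]: 112 @ $27.45 + 126 @ $25.65 + 73 @ $28.65 = $8,397.75
Sep 19, 264 sold [LIFO — newest first]: 31 @ $28.65 + 198 @ $27.05 + 35 @ $25.25 = $7,127.80
Total COGS = $5,437.80 + $8,397.75 + $7,127.80 = $20,963.35
Ending inventory: 51 @ $25.25 = $1,287.75
Check: goods available $22,251.10 = COGS $20,963.35 + ending $1,287.75

COGS = $20,963.35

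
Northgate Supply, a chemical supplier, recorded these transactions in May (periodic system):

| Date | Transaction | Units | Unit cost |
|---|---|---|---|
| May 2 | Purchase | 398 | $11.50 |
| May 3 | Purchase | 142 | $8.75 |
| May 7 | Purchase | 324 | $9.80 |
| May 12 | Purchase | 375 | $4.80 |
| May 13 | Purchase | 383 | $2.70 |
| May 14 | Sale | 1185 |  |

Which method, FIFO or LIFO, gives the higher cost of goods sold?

FIFO COGS: 398 @ $11.50 + 142 @ $8.75 + 324 @ $9.80 + 321 @ $4.80 = $10,535.50
LIFO COGS: 383 @ $2.70 + 375 @ $4.80 + 324 @ $9.80 + 103 @ $8.75 = $6,910.55

FIFO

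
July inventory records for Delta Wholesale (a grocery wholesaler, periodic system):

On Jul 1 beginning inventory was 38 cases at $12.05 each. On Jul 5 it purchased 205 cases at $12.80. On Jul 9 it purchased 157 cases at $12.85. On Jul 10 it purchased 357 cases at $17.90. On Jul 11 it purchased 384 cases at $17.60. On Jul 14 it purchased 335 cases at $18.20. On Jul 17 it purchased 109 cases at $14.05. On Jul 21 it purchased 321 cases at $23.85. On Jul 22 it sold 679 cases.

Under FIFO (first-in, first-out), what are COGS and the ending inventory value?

Jul 22, 679 sold [FIFO — oldest first]: 38 @ $12.05 + 205 @ $12.80 + 157 @ $12.85 + 279 @ $17.90 = $10,093.45
Ending inventory: 78 @ $17.90 + 384 @ $17.60 + 335 @ $18.20 + 109 @ $14.05 + 321 @ $23.85 = $23,438.90

COGS = $10,093.45; ending inventory = $23,438.90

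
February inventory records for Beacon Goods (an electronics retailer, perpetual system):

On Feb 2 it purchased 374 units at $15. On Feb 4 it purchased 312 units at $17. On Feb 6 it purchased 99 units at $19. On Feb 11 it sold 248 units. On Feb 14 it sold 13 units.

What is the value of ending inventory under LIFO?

Feb 11, 248 sold [LIFO — newest first]: 99 @ $19 + 149 @ $17 = $4,414
Feb 14, 13 sold [LIFO — newest first]: 13 @ $17 = $221
Total COGS = $4,414 + $221 = $4,635
Ending inventory: 374 @ $15 + 150 @ $17 = $8,160

Ending inventory = $8,160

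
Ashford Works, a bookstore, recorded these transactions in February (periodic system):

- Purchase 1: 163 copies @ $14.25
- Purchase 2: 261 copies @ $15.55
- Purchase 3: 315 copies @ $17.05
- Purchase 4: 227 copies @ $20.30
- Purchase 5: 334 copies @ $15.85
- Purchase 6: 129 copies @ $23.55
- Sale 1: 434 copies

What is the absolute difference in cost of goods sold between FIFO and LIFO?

$1,320.40

FIFO COGS: 163 @ $14.25 + 261 @ $15.55 + 10 @ $17.05 = $6,551.80
LIFO COGS: 129 @ $23.55 + 305 @ $15.85 = $7,872.20
Difference = |$6,551.80 − $7,872.20| = $1,320.40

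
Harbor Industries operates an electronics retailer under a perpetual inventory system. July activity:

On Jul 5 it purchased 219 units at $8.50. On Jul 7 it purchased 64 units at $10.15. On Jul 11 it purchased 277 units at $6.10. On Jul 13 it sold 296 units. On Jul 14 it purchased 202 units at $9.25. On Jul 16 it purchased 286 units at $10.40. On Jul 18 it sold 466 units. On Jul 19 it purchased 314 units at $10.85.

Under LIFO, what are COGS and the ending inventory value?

Jul 13, 296 sold [LIFO — newest first]: 277 @ $6.10 + 19 @ $10.15 = $1,882.55
Jul 18, 466 sold [LIFO — newest first]: 286 @ $10.40 + 180 @ $9.25 = $4,639.40
Total COGS = $1,882.55 + $4,639.40 = $6,521.95
Ending inventory: 219 @ $8.50 + 45 @ $10.15 + 22 @ $9.25 + 314 @ $10.85 = $5,928.65

COGS = $6,521.95; ending inventory = $5,928.65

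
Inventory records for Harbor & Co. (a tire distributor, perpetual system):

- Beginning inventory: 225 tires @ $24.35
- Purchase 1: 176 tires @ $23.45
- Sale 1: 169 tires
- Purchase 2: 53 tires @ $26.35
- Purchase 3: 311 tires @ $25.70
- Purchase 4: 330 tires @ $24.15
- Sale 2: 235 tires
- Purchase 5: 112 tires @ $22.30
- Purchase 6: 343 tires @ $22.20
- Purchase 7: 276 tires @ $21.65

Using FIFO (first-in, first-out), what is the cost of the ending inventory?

Sale 1 (169) [FIFO — oldest first]: 169 @ $24.35 = $4,115.15
Sale 2 (235) [FIFO — oldest first]: 56 @ $24.35 + 176 @ $23.45 + 3 @ $26.35 = $5,569.85
Total COGS = $4,115.15 + $5,569.85 = $9,685.00
Ending inventory: 50 @ $26.35 + 311 @ $25.70 + 330 @ $24.15 + 112 @ $22.30 + 343 @ $22.20 + 276 @ $21.65 = $33,367.30

Ending inventory = $33,367.30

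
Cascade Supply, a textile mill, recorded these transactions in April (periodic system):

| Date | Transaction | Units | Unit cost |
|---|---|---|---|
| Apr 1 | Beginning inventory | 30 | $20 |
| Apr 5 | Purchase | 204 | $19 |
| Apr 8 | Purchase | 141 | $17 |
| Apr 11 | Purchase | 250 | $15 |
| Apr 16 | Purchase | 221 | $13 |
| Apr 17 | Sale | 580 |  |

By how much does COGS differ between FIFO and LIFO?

FIFO COGS: 30 @ $20 + 204 @ $19 + 141 @ $17 + 205 @ $15 = $9,948
LIFO COGS: 221 @ $13 + 250 @ $15 + 109 @ $17 = $8,476
Difference = |$9,948 − $8,476| = $1,472

$1,472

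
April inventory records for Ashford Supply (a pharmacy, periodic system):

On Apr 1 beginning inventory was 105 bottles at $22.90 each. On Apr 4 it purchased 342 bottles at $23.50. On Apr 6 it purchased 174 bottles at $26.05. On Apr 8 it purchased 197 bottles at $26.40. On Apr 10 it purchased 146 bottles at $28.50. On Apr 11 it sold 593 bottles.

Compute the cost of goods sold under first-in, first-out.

COGS = $14,244.80

Apr 11, 593 sold [FIFO — oldest first]: 105 @ $22.90 + 342 @ $23.50 + 146 @ $26.05 = $14,244.80
Ending inventory: 28 @ $26.05 + 197 @ $26.40 + 146 @ $28.50 = $10,091.20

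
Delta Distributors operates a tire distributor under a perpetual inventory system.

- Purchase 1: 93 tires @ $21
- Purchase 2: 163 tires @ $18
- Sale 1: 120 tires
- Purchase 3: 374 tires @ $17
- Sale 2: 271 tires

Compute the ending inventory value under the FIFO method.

Ending inventory = $4,063

Sale 1 (120) [FIFO — oldest first]: 93 @ $21 + 27 @ $18 = $2,439
Sale 2 (271) [FIFO — oldest first]: 136 @ $18 + 135 @ $17 = $4,743
Total COGS = $2,439 + $4,743 = $7,182
Ending inventory: 239 @ $17 = $4,063
Check: goods available $11,245 = COGS $7,182 + ending $4,063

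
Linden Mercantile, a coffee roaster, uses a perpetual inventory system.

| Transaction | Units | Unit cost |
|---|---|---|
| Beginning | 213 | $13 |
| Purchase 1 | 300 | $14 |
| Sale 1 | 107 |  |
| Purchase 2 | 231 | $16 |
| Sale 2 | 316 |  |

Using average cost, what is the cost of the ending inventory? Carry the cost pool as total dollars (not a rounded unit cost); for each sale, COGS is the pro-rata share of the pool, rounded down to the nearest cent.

After Beginning: 213 on hand, pool $2,769.00 (≈ $13.0000 each)
After Purchase 1: 513 on hand, pool $6,969.00 (≈ $13.5848 each)
Sale 1, sell 107: 107/513 × $6,969.00 → $1,453.57
After Purchase 2: 637 on hand, pool $9,211.43 (≈ $14.4606 each)
Sale 2, sell 316: 316/637 × $9,211.43 → $4,569.56
Total COGS = $1,453.57 + $4,569.56 = $6,023.13
Ending inventory (cost pool remaining) = $4,641.87

Ending inventory = $4,641.87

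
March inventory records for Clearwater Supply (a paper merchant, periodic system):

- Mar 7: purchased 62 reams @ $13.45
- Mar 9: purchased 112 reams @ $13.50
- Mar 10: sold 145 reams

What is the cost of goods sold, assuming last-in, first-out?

COGS = $1,955.85

Mar 10, 145 sold [LIFO — newest first]: 112 @ $13.50 + 33 @ $13.45 = $1,955.85
Ending inventory: 29 @ $13.45 = $390.05
Check: goods available $2,345.90 = COGS $1,955.85 + ending $390.05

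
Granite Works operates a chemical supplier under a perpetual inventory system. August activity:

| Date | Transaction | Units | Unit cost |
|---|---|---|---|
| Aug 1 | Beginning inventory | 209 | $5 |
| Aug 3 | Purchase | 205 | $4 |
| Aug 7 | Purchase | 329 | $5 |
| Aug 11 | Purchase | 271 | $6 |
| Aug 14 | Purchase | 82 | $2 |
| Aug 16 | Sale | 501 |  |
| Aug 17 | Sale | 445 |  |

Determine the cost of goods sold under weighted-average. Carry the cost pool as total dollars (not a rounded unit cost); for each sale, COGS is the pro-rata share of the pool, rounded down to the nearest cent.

After Aug 1: 209 on hand, pool $1,045.00 (≈ $5.0000 each)
After Aug 3: 414 on hand, pool $1,865.00 (≈ $4.5048 each)
After Aug 7: 743 on hand, pool $3,510.00 (≈ $4.7241 each)
After Aug 11: 1014 on hand, pool $5,136.00 (≈ $5.0651 each)
After Aug 14: 1096 on hand, pool $5,300.00 (≈ $4.8358 each)
Aug 16, sell 501: 501/1096 × $5,300.00 → $2,422.71
Aug 17, sell 445: 445/595 × $2,877.29 → $2,151.92
Total COGS = $2,422.71 + $2,151.92 = $4,574.63
Ending inventory (cost pool remaining) = $725.37
Check: goods available $5,300.00 = COGS $4,574.63 + ending $725.37

COGS = $4,574.63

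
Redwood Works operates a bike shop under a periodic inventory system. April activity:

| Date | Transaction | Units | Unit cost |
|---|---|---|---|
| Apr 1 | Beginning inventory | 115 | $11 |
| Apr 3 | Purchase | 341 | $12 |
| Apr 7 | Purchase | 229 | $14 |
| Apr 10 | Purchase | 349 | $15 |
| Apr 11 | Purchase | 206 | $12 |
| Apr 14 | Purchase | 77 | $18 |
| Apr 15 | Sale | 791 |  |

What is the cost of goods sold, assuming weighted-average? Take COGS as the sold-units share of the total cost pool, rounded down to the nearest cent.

COGS = $10,604.32

Apr 15, sell 791: 791/1317 × $17,656.00 → $10,604.32
Ending inventory (cost pool remaining) = $7,051.68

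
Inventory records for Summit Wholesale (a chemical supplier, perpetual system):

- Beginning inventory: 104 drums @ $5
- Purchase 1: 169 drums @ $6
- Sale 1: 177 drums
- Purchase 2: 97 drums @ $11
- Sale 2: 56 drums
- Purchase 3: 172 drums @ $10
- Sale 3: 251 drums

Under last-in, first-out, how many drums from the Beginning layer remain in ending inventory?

58

Sale 1 (177) [LIFO — newest first]: 169 @ $6 + 8 @ $5 = $1,054
Sale 2 (56) [LIFO — newest first]: 56 @ $11 = $616
Sale 3 (251) [LIFO — newest first]: 172 @ $10 + 41 @ $11 + 38 @ $5 = $2,361
Total COGS = $1,054 + $616 + $2,361 = $4,031
Ending inventory: 58 @ $5 = $290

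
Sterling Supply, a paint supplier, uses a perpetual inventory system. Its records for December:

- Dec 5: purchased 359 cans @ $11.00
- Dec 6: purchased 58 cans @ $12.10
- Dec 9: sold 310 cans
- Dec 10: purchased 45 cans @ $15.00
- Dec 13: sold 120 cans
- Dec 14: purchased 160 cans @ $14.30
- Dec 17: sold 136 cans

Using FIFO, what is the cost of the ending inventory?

Ending inventory = $800.80

Dec 9, 310 sold [FIFO — oldest first]: 310 @ $11.00 = $3,410.00
Dec 13, 120 sold [FIFO — oldest first]: 49 @ $11.00 + 58 @ $12.10 + 13 @ $15.00 = $1,435.80
Dec 17, 136 sold [FIFO — oldest first]: 32 @ $15.00 + 104 @ $14.30 = $1,967.20
Total COGS = $3,410.00 + $1,435.80 + $1,967.20 = $6,813.00
Ending inventory: 56 @ $14.30 = $800.80
Check: goods available $7,613.80 = COGS $6,813.00 + ending $800.80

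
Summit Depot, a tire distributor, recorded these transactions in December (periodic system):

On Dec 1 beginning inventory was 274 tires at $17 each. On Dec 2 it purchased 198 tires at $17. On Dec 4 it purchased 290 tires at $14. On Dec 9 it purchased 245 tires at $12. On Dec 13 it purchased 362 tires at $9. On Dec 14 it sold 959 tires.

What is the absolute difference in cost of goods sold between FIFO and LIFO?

$3,136

FIFO COGS: 274 @ $17 + 198 @ $17 + 290 @ $14 + 197 @ $12 = $14,448
LIFO COGS: 362 @ $9 + 245 @ $12 + 290 @ $14 + 62 @ $17 = $11,312
Difference = |$14,448 − $11,312| = $3,136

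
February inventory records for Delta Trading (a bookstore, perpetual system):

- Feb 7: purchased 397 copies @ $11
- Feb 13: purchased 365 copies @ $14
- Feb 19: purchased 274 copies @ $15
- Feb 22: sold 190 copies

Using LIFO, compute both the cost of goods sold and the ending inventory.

Feb 22, 190 sold [LIFO — newest first]: 190 @ $15 = $2,850
Ending inventory: 397 @ $11 + 365 @ $14 + 84 @ $15 = $10,737
Check: goods available $13,587 = COGS $2,850 + ending $10,737

COGS = $2,850; ending inventory = $10,737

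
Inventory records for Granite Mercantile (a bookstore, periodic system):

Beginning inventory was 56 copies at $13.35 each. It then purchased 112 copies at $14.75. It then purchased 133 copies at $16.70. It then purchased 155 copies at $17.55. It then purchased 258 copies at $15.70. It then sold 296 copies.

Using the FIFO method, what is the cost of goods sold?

Sale 1 (296) [FIFO — oldest first]: 56 @ $13.35 + 112 @ $14.75 + 128 @ $16.70 = $4,537.20
Ending inventory: 5 @ $16.70 + 155 @ $17.55 + 258 @ $15.70 = $6,854.35

COGS = $4,537.20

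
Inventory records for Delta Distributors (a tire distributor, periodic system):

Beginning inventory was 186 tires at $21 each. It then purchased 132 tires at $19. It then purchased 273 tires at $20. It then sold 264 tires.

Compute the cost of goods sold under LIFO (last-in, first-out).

COGS = $5,280

Sale 1 (264) [LIFO — newest first]: 264 @ $20 = $5,280
Ending inventory: 186 @ $21 + 132 @ $19 + 9 @ $20 = $6,594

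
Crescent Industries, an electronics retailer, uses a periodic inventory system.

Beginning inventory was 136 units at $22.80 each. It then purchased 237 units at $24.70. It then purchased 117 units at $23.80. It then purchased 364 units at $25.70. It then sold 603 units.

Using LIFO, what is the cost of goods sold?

Sale 1 (603) [LIFO — newest first]: 364 @ $25.70 + 117 @ $23.80 + 122 @ $24.70 = $15,152.80
Ending inventory: 136 @ $22.80 + 115 @ $24.70 = $5,941.30

COGS = $15,152.80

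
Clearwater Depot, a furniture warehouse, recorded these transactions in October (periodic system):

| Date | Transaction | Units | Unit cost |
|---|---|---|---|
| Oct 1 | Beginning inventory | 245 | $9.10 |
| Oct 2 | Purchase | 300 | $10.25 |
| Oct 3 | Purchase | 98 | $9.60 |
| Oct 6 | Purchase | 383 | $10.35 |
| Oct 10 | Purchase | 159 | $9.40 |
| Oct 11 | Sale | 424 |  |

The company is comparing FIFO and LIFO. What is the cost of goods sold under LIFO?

FIFO COGS: 245 @ $9.10 + 179 @ $10.25 = $4,064.25
LIFO COGS: 159 @ $9.40 + 265 @ $10.35 = $4,237.35

COGS = $4,237.35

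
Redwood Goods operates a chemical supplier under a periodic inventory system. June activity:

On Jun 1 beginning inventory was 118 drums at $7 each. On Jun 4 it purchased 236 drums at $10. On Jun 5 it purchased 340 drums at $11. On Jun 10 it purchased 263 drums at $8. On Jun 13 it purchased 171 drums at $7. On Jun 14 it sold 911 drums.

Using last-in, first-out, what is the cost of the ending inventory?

Ending inventory = $1,816

Jun 14, 911 sold [LIFO — newest first]: 171 @ $7 + 263 @ $8 + 340 @ $11 + 137 @ $10 = $8,411
Ending inventory: 118 @ $7 + 99 @ $10 = $1,816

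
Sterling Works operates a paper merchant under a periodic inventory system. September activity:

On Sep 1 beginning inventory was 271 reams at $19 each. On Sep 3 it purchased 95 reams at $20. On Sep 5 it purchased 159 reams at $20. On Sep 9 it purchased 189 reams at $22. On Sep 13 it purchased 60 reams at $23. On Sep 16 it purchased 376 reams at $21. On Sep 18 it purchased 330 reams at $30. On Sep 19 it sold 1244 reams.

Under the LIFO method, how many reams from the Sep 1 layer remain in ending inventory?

236

Sep 19, 1244 sold [LIFO — newest first]: 330 @ $30 + 376 @ $21 + 60 @ $23 + 189 @ $22 + 159 @ $20 + 95 @ $20 + 35 @ $19 = $29,079
Ending inventory: 236 @ $19 = $4,484
Check: goods available $33,563 = COGS $29,079 + ending $4,484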